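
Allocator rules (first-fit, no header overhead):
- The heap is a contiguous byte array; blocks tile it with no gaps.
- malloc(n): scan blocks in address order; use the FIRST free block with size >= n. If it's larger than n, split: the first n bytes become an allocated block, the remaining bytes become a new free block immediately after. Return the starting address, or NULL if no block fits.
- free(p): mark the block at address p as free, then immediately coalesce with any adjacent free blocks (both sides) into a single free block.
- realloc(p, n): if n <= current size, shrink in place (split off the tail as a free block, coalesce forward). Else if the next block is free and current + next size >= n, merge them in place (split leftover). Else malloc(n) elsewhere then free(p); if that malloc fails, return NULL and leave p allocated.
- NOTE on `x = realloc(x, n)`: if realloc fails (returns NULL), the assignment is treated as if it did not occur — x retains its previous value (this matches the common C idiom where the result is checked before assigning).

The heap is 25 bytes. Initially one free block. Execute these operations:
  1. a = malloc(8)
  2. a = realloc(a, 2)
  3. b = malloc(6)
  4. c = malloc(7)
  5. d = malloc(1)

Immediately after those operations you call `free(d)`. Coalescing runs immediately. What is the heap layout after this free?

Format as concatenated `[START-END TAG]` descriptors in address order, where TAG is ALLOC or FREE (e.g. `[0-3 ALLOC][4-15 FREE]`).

Answer: [0-1 ALLOC][2-7 ALLOC][8-14 ALLOC][15-24 FREE]

Derivation:
Op 1: a = malloc(8) -> a = 0; heap: [0-7 ALLOC][8-24 FREE]
Op 2: a = realloc(a, 2) -> a = 0; heap: [0-1 ALLOC][2-24 FREE]
Op 3: b = malloc(6) -> b = 2; heap: [0-1 ALLOC][2-7 ALLOC][8-24 FREE]
Op 4: c = malloc(7) -> c = 8; heap: [0-1 ALLOC][2-7 ALLOC][8-14 ALLOC][15-24 FREE]
Op 5: d = malloc(1) -> d = 15; heap: [0-1 ALLOC][2-7 ALLOC][8-14 ALLOC][15-15 ALLOC][16-24 FREE]
free(d): d = 15 -> block [15-15 ALLOC]; mark free, coalesce with adjacent free neighbors -> [0-1 ALLOC][2-7 ALLOC][8-14 ALLOC][15-24 FREE]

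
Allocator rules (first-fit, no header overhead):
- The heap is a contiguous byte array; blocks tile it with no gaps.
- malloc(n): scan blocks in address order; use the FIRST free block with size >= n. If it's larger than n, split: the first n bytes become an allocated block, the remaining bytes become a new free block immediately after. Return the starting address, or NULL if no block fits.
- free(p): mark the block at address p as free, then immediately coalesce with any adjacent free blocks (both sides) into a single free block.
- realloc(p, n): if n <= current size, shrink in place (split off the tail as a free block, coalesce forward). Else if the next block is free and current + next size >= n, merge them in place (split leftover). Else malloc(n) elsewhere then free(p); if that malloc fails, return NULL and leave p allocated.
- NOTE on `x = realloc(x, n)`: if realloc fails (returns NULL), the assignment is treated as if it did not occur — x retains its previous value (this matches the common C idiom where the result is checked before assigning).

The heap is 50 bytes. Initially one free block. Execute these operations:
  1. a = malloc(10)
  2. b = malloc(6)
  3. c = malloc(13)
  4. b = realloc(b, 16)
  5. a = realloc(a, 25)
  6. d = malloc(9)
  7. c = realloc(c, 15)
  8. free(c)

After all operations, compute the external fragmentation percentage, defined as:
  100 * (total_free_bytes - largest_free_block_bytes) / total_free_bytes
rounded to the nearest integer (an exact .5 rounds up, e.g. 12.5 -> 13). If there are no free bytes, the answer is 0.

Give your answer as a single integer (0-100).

Op 1: a = malloc(10) -> a = 0; heap: [0-9 ALLOC][10-49 FREE]
Op 2: b = malloc(6) -> b = 10; heap: [0-9 ALLOC][10-15 ALLOC][16-49 FREE]
Op 3: c = malloc(13) -> c = 16; heap: [0-9 ALLOC][10-15 ALLOC][16-28 ALLOC][29-49 FREE]
Op 4: b = realloc(b, 16) -> b = 29; heap: [0-9 ALLOC][10-15 FREE][16-28 ALLOC][29-44 ALLOC][45-49 FREE]
Op 5: a = realloc(a, 25) -> NULL (a unchanged); heap: [0-9 ALLOC][10-15 FREE][16-28 ALLOC][29-44 ALLOC][45-49 FREE]
Op 6: d = malloc(9) -> d = NULL; heap: [0-9 ALLOC][10-15 FREE][16-28 ALLOC][29-44 ALLOC][45-49 FREE]
Op 7: c = realloc(c, 15) -> NULL (c unchanged); heap: [0-9 ALLOC][10-15 FREE][16-28 ALLOC][29-44 ALLOC][45-49 FREE]
Op 8: free(c) -> (freed c); heap: [0-9 ALLOC][10-28 FREE][29-44 ALLOC][45-49 FREE]
Free blocks: [19 5] total_free=24 largest=19 -> 100*(24-19)/24 = 500/24 ≈ 20.833 -> rounds to 21

Answer: 21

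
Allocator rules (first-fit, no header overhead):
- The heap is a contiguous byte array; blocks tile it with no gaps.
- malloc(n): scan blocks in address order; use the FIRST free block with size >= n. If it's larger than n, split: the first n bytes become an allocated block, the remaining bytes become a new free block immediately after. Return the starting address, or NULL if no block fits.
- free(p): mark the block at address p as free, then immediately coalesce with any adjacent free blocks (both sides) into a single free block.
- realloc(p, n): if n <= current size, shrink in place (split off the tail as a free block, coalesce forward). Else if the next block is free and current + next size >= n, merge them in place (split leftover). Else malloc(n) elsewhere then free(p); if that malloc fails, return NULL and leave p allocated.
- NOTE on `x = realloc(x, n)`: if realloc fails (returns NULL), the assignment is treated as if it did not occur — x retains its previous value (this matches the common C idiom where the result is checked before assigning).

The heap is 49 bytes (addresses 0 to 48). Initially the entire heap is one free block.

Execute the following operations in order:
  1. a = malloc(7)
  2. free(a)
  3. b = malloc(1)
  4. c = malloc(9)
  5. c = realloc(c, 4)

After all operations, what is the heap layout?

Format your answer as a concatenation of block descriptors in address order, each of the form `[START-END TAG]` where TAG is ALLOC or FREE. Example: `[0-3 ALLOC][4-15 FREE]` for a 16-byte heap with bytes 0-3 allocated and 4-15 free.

Answer: [0-0 ALLOC][1-4 ALLOC][5-48 FREE]

Derivation:
Op 1: a = malloc(7) -> a = 0; heap: [0-6 ALLOC][7-48 FREE]
Op 2: free(a) -> (freed a); heap: [0-48 FREE]
Op 3: b = malloc(1) -> b = 0; heap: [0-0 ALLOC][1-48 FREE]
Op 4: c = malloc(9) -> c = 1; heap: [0-0 ALLOC][1-9 ALLOC][10-48 FREE]
Op 5: c = realloc(c, 4) -> c = 1; heap: [0-0 ALLOC][1-4 ALLOC][5-48 FREE]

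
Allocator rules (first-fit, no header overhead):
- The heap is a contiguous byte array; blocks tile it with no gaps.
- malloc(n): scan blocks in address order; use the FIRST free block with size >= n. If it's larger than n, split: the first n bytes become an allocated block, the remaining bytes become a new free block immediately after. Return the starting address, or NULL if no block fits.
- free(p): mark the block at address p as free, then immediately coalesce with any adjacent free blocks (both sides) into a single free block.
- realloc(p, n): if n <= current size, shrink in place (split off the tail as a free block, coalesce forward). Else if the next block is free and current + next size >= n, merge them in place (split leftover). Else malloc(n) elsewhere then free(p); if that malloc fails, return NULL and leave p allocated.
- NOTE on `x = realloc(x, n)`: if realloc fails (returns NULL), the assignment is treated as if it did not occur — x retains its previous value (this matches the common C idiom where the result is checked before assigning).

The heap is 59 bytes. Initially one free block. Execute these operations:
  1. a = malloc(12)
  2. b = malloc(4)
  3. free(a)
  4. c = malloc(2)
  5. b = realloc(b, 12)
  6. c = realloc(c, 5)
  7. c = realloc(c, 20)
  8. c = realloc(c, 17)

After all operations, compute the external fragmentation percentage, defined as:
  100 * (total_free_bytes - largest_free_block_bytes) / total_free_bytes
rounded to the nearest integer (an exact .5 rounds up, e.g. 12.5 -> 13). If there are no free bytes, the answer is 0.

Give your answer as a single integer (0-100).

Answer: 40

Derivation:
Op 1: a = malloc(12) -> a = 0; heap: [0-11 ALLOC][12-58 FREE]
Op 2: b = malloc(4) -> b = 12; heap: [0-11 ALLOC][12-15 ALLOC][16-58 FREE]
Op 3: free(a) -> (freed a); heap: [0-11 FREE][12-15 ALLOC][16-58 FREE]
Op 4: c = malloc(2) -> c = 0; heap: [0-1 ALLOC][2-11 FREE][12-15 ALLOC][16-58 FREE]
Op 5: b = realloc(b, 12) -> b = 12; heap: [0-1 ALLOC][2-11 FREE][12-23 ALLOC][24-58 FREE]
Op 6: c = realloc(c, 5) -> c = 0; heap: [0-4 ALLOC][5-11 FREE][12-23 ALLOC][24-58 FREE]
Op 7: c = realloc(c, 20) -> c = 24; heap: [0-11 FREE][12-23 ALLOC][24-43 ALLOC][44-58 FREE]
Op 8: c = realloc(c, 17) -> c = 24; heap: [0-11 FREE][12-23 ALLOC][24-40 ALLOC][41-58 FREE]
Free blocks: [12 18] total_free=30 largest=18 -> 100*(30-18)/30 = 1200/30 = 40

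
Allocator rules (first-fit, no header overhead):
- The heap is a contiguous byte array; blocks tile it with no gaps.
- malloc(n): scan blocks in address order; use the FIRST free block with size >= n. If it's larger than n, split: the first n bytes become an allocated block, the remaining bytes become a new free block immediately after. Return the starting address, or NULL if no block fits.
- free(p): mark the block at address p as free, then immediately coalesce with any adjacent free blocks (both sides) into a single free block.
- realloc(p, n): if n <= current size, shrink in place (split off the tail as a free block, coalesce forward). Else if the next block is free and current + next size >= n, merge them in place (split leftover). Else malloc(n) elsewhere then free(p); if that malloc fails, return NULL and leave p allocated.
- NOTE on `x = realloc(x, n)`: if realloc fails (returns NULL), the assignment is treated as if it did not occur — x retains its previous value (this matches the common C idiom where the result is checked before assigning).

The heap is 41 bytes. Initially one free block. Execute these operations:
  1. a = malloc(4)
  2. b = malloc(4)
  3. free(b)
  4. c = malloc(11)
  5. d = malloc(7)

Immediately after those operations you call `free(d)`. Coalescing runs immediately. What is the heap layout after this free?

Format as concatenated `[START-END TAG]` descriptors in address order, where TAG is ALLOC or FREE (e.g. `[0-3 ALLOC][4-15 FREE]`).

Op 1: a = malloc(4) -> a = 0; heap: [0-3 ALLOC][4-40 FREE]
Op 2: b = malloc(4) -> b = 4; heap: [0-3 ALLOC][4-7 ALLOC][8-40 FREE]
Op 3: free(b) -> (freed b); heap: [0-3 ALLOC][4-40 FREE]
Op 4: c = malloc(11) -> c = 4; heap: [0-3 ALLOC][4-14 ALLOC][15-40 FREE]
Op 5: d = malloc(7) -> d = 15; heap: [0-3 ALLOC][4-14 ALLOC][15-21 ALLOC][22-40 FREE]
free(d): d = 15 -> block [15-21 ALLOC]; mark free, coalesce with adjacent free neighbors -> [0-3 ALLOC][4-14 ALLOC][15-40 FREE]

Answer: [0-3 ALLOC][4-14 ALLOC][15-40 FREE]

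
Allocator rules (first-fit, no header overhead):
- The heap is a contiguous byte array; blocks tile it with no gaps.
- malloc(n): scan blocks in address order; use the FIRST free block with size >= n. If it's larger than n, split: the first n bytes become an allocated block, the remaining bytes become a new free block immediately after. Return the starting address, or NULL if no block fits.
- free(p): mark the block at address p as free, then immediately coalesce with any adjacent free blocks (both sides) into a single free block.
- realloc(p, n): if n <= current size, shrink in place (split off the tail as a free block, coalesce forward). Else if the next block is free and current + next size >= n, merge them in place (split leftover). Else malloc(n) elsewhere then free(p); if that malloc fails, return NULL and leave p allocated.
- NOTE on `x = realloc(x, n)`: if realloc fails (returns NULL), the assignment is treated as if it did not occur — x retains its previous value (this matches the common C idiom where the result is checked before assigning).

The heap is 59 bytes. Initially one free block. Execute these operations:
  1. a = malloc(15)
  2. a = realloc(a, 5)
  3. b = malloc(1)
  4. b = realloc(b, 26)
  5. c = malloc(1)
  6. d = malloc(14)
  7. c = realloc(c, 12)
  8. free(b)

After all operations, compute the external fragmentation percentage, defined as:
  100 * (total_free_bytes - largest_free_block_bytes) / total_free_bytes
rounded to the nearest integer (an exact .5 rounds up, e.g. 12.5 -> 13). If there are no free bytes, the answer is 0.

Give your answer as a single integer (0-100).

Op 1: a = malloc(15) -> a = 0; heap: [0-14 ALLOC][15-58 FREE]
Op 2: a = realloc(a, 5) -> a = 0; heap: [0-4 ALLOC][5-58 FREE]
Op 3: b = malloc(1) -> b = 5; heap: [0-4 ALLOC][5-5 ALLOC][6-58 FREE]
Op 4: b = realloc(b, 26) -> b = 5; heap: [0-4 ALLOC][5-30 ALLOC][31-58 FREE]
Op 5: c = malloc(1) -> c = 31; heap: [0-4 ALLOC][5-30 ALLOC][31-31 ALLOC][32-58 FREE]
Op 6: d = malloc(14) -> d = 32; heap: [0-4 ALLOC][5-30 ALLOC][31-31 ALLOC][32-45 ALLOC][46-58 FREE]
Op 7: c = realloc(c, 12) -> c = 46; heap: [0-4 ALLOC][5-30 ALLOC][31-31 FREE][32-45 ALLOC][46-57 ALLOC][58-58 FREE]
Op 8: free(b) -> (freed b); heap: [0-4 ALLOC][5-31 FREE][32-45 ALLOC][46-57 ALLOC][58-58 FREE]
Free blocks: [27 1] total_free=28 largest=27 -> 100*(28-27)/28 = 100/28 ≈ 3.571 -> rounds to 4

Answer: 4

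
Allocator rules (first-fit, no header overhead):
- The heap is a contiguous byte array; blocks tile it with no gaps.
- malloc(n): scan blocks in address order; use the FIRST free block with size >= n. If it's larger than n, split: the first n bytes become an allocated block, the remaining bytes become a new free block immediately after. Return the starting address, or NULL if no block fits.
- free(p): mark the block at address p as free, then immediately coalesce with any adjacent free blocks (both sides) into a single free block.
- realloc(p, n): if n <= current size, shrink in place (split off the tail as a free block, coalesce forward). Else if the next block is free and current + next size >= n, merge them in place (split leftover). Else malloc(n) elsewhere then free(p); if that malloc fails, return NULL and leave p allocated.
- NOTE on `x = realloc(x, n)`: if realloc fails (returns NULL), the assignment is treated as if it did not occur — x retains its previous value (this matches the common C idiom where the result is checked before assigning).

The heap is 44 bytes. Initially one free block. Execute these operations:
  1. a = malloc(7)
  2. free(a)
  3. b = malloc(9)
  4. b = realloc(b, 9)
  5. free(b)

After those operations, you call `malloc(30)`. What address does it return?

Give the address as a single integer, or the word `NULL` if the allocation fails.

Answer: 0

Derivation:
Op 1: a = malloc(7) -> a = 0; heap: [0-6 ALLOC][7-43 FREE]
Op 2: free(a) -> (freed a); heap: [0-43 FREE]
Op 3: b = malloc(9) -> b = 0; heap: [0-8 ALLOC][9-43 FREE]
Op 4: b = realloc(b, 9) -> b = 0; heap: [0-8 ALLOC][9-43 FREE]
Op 5: free(b) -> (freed b); heap: [0-43 FREE]
malloc(30): first-fit scan over [0-43 FREE] -> 0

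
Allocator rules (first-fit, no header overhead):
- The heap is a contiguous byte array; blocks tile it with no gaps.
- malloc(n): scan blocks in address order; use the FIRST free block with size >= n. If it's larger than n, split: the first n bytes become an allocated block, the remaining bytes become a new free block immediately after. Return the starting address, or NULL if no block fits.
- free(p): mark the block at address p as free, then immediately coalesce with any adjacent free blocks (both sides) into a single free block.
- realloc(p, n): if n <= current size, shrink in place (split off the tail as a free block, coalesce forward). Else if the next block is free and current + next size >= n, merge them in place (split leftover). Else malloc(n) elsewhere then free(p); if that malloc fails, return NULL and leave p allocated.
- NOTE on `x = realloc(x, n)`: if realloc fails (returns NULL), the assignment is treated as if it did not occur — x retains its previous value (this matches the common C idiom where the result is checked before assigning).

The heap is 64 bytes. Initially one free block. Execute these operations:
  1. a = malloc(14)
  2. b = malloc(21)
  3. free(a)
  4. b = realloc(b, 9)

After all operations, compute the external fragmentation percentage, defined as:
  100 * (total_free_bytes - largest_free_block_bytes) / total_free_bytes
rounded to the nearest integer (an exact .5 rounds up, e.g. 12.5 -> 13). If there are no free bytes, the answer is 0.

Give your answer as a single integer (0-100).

Answer: 25

Derivation:
Op 1: a = malloc(14) -> a = 0; heap: [0-13 ALLOC][14-63 FREE]
Op 2: b = malloc(21) -> b = 14; heap: [0-13 ALLOC][14-34 ALLOC][35-63 FREE]
Op 3: free(a) -> (freed a); heap: [0-13 FREE][14-34 ALLOC][35-63 FREE]
Op 4: b = realloc(b, 9) -> b = 14; heap: [0-13 FREE][14-22 ALLOC][23-63 FREE]
Free blocks: [14 41] total_free=55 largest=41 -> 100*(55-41)/55 = 1400/55 ≈ 25.455 -> rounds to 25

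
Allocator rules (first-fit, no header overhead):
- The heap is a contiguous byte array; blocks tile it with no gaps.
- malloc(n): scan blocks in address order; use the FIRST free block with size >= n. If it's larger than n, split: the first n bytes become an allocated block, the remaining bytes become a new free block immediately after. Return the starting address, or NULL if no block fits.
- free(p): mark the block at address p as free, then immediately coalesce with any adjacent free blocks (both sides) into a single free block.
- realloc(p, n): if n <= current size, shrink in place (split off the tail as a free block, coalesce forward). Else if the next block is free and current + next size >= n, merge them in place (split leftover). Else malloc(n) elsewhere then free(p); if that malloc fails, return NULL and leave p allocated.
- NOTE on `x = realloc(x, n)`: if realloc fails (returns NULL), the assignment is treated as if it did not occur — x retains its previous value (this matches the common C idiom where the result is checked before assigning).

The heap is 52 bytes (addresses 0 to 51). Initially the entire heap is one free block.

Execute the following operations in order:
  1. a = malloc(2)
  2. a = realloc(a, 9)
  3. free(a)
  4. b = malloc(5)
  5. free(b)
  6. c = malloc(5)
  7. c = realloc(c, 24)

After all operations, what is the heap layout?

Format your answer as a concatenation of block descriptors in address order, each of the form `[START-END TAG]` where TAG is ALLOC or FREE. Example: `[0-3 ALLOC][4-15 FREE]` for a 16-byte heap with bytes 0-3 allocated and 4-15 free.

Op 1: a = malloc(2) -> a = 0; heap: [0-1 ALLOC][2-51 FREE]
Op 2: a = realloc(a, 9) -> a = 0; heap: [0-8 ALLOC][9-51 FREE]
Op 3: free(a) -> (freed a); heap: [0-51 FREE]
Op 4: b = malloc(5) -> b = 0; heap: [0-4 ALLOC][5-51 FREE]
Op 5: free(b) -> (freed b); heap: [0-51 FREE]
Op 6: c = malloc(5) -> c = 0; heap: [0-4 ALLOC][5-51 FREE]
Op 7: c = realloc(c, 24) -> c = 0; heap: [0-23 ALLOC][24-51 FREE]

Answer: [0-23 ALLOC][24-51 FREE]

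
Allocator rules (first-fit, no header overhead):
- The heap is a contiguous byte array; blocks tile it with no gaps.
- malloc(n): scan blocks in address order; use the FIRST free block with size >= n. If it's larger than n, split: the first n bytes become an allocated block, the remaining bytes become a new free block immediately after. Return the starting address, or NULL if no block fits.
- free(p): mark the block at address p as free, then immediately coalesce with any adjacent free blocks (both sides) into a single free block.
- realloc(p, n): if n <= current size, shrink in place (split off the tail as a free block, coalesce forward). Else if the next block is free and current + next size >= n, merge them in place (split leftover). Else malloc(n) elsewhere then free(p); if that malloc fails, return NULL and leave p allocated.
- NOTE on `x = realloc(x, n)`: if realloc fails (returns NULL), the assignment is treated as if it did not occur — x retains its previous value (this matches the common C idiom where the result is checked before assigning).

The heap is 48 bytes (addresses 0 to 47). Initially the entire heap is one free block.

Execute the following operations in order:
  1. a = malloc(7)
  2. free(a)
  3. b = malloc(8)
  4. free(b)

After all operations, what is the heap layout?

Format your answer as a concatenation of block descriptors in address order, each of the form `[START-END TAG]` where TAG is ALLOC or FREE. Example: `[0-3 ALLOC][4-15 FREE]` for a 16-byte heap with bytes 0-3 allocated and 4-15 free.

Op 1: a = malloc(7) -> a = 0; heap: [0-6 ALLOC][7-47 FREE]
Op 2: free(a) -> (freed a); heap: [0-47 FREE]
Op 3: b = malloc(8) -> b = 0; heap: [0-7 ALLOC][8-47 FREE]
Op 4: free(b) -> (freed b); heap: [0-47 FREE]

Answer: [0-47 FREE]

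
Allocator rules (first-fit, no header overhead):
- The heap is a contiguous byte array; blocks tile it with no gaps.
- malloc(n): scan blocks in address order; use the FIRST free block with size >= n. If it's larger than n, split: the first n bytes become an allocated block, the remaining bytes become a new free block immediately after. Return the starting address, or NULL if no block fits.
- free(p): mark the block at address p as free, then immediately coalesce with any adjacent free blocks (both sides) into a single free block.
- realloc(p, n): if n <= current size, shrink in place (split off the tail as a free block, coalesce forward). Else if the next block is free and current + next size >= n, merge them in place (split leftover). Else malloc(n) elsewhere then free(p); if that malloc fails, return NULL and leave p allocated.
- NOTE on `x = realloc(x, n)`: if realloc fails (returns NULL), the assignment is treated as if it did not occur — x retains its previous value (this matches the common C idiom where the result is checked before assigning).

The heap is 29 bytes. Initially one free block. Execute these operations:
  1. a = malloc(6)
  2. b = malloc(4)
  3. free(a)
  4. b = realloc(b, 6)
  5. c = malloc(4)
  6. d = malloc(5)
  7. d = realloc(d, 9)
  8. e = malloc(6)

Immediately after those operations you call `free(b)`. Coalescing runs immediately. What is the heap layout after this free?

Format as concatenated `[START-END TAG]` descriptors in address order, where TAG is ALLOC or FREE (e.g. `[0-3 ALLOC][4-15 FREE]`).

Answer: [0-3 ALLOC][4-11 FREE][12-20 ALLOC][21-26 ALLOC][27-28 FREE]

Derivation:
Op 1: a = malloc(6) -> a = 0; heap: [0-5 ALLOC][6-28 FREE]
Op 2: b = malloc(4) -> b = 6; heap: [0-5 ALLOC][6-9 ALLOC][10-28 FREE]
Op 3: free(a) -> (freed a); heap: [0-5 FREE][6-9 ALLOC][10-28 FREE]
Op 4: b = realloc(b, 6) -> b = 6; heap: [0-5 FREE][6-11 ALLOC][12-28 FREE]
Op 5: c = malloc(4) -> c = 0; heap: [0-3 ALLOC][4-5 FREE][6-11 ALLOC][12-28 FREE]
Op 6: d = malloc(5) -> d = 12; heap: [0-3 ALLOC][4-5 FREE][6-11 ALLOC][12-16 ALLOC][17-28 FREE]
Op 7: d = realloc(d, 9) -> d = 12; heap: [0-3 ALLOC][4-5 FREE][6-11 ALLOC][12-20 ALLOC][21-28 FREE]
Op 8: e = malloc(6) -> e = 21; heap: [0-3 ALLOC][4-5 FREE][6-11 ALLOC][12-20 ALLOC][21-26 ALLOC][27-28 FREE]
free(b): b = 6 -> block [6-11 ALLOC]; mark free, coalesce with adjacent free neighbors -> [0-3 ALLOC][4-11 FREE][12-20 ALLOC][21-26 ALLOC][27-28 FREE]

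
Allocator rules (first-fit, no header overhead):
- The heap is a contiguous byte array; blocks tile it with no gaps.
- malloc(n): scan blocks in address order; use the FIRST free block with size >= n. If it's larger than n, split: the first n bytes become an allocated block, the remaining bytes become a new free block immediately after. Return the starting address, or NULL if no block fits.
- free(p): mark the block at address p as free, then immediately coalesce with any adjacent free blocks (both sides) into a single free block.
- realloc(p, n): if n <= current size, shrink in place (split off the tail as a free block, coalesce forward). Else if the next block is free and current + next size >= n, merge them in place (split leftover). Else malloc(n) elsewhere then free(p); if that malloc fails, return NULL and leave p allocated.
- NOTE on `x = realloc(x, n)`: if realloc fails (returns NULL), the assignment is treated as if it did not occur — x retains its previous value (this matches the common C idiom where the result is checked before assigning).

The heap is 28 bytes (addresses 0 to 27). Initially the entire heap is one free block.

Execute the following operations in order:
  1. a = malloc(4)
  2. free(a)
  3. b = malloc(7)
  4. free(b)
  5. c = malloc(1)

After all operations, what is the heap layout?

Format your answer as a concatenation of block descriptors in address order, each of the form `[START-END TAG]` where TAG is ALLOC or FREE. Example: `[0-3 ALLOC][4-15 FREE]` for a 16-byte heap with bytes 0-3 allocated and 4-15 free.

Answer: [0-0 ALLOC][1-27 FREE]

Derivation:
Op 1: a = malloc(4) -> a = 0; heap: [0-3 ALLOC][4-27 FREE]
Op 2: free(a) -> (freed a); heap: [0-27 FREE]
Op 3: b = malloc(7) -> b = 0; heap: [0-6 ALLOC][7-27 FREE]
Op 4: free(b) -> (freed b); heap: [0-27 FREE]
Op 5: c = malloc(1) -> c = 0; heap: [0-0 ALLOC][1-27 FREE]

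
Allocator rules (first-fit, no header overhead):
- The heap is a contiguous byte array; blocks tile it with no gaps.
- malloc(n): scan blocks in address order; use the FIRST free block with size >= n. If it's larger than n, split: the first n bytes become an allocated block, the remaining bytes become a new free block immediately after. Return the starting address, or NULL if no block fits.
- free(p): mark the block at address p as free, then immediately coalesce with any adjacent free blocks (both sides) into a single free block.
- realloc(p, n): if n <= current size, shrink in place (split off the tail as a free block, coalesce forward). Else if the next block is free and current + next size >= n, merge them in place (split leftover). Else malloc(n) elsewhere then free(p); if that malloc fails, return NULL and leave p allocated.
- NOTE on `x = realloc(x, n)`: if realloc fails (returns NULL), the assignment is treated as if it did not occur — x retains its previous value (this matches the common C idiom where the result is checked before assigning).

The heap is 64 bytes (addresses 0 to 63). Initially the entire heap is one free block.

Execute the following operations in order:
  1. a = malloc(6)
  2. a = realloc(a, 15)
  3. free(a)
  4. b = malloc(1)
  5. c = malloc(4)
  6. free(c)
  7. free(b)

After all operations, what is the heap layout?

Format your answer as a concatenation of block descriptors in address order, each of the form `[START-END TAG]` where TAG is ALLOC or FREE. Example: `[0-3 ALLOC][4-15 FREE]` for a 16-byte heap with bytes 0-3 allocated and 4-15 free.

Op 1: a = malloc(6) -> a = 0; heap: [0-5 ALLOC][6-63 FREE]
Op 2: a = realloc(a, 15) -> a = 0; heap: [0-14 ALLOC][15-63 FREE]
Op 3: free(a) -> (freed a); heap: [0-63 FREE]
Op 4: b = malloc(1) -> b = 0; heap: [0-0 ALLOC][1-63 FREE]
Op 5: c = malloc(4) -> c = 1; heap: [0-0 ALLOC][1-4 ALLOC][5-63 FREE]
Op 6: free(c) -> (freed c); heap: [0-0 ALLOC][1-63 FREE]
Op 7: free(b) -> (freed b); heap: [0-63 FREE]

Answer: [0-63 FREE]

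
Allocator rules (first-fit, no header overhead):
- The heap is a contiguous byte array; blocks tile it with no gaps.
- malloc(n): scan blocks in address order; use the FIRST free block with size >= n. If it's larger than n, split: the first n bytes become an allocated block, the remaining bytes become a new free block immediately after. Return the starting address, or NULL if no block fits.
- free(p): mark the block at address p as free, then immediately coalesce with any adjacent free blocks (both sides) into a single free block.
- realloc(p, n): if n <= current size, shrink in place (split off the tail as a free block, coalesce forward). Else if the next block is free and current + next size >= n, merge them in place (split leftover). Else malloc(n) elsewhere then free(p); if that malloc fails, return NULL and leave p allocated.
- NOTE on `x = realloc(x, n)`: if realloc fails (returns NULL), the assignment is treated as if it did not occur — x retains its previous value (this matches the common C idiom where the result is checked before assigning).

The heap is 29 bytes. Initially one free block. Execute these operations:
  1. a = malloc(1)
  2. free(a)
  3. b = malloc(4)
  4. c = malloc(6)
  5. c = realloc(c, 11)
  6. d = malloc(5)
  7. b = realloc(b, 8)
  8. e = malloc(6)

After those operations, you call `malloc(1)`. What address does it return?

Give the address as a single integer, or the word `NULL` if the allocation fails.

Op 1: a = malloc(1) -> a = 0; heap: [0-0 ALLOC][1-28 FREE]
Op 2: free(a) -> (freed a); heap: [0-28 FREE]
Op 3: b = malloc(4) -> b = 0; heap: [0-3 ALLOC][4-28 FREE]
Op 4: c = malloc(6) -> c = 4; heap: [0-3 ALLOC][4-9 ALLOC][10-28 FREE]
Op 5: c = realloc(c, 11) -> c = 4; heap: [0-3 ALLOC][4-14 ALLOC][15-28 FREE]
Op 6: d = malloc(5) -> d = 15; heap: [0-3 ALLOC][4-14 ALLOC][15-19 ALLOC][20-28 FREE]
Op 7: b = realloc(b, 8) -> b = 20; heap: [0-3 FREE][4-14 ALLOC][15-19 ALLOC][20-27 ALLOC][28-28 FREE]
Op 8: e = malloc(6) -> e = NULL; heap: [0-3 FREE][4-14 ALLOC][15-19 ALLOC][20-27 ALLOC][28-28 FREE]
malloc(1): first-fit scan over [0-3 FREE][4-14 ALLOC][15-19 ALLOC][20-27 ALLOC][28-28 FREE] -> 0

Answer: 0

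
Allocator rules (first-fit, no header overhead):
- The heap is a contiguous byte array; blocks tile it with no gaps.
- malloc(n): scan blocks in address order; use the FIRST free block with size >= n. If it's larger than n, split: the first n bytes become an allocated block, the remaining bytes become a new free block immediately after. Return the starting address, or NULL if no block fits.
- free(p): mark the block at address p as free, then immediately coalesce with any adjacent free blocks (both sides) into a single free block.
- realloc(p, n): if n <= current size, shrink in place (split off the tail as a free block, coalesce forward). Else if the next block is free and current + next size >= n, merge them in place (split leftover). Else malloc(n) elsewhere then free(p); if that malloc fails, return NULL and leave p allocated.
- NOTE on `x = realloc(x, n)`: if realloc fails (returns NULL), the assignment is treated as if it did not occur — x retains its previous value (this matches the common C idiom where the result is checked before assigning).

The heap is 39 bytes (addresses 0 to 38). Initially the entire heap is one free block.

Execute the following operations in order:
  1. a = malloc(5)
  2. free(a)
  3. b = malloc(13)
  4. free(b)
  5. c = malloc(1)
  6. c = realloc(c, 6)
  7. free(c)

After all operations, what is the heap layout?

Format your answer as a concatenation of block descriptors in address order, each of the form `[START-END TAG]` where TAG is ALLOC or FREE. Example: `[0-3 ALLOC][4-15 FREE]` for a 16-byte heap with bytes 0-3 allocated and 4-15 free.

Op 1: a = malloc(5) -> a = 0; heap: [0-4 ALLOC][5-38 FREE]
Op 2: free(a) -> (freed a); heap: [0-38 FREE]
Op 3: b = malloc(13) -> b = 0; heap: [0-12 ALLOC][13-38 FREE]
Op 4: free(b) -> (freed b); heap: [0-38 FREE]
Op 5: c = malloc(1) -> c = 0; heap: [0-0 ALLOC][1-38 FREE]
Op 6: c = realloc(c, 6) -> c = 0; heap: [0-5 ALLOC][6-38 FREE]
Op 7: free(c) -> (freed c); heap: [0-38 FREE]

Answer: [0-38 FREE]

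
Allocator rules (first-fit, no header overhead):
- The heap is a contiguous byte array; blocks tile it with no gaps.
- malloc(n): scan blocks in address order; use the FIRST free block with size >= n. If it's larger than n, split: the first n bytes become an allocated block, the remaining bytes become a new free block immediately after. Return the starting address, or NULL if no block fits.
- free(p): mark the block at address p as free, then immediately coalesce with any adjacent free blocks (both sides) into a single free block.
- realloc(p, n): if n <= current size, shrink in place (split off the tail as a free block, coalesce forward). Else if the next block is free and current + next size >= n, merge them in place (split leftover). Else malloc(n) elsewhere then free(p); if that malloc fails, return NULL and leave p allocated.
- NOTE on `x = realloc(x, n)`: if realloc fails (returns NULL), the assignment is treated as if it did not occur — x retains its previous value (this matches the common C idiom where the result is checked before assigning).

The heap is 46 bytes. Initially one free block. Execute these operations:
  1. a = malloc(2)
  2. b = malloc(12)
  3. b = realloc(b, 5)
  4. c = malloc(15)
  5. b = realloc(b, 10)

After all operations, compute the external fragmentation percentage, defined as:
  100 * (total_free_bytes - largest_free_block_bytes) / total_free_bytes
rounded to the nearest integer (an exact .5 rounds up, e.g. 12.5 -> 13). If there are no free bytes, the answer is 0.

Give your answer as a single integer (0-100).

Answer: 26

Derivation:
Op 1: a = malloc(2) -> a = 0; heap: [0-1 ALLOC][2-45 FREE]
Op 2: b = malloc(12) -> b = 2; heap: [0-1 ALLOC][2-13 ALLOC][14-45 FREE]
Op 3: b = realloc(b, 5) -> b = 2; heap: [0-1 ALLOC][2-6 ALLOC][7-45 FREE]
Op 4: c = malloc(15) -> c = 7; heap: [0-1 ALLOC][2-6 ALLOC][7-21 ALLOC][22-45 FREE]
Op 5: b = realloc(b, 10) -> b = 22; heap: [0-1 ALLOC][2-6 FREE][7-21 ALLOC][22-31 ALLOC][32-45 FREE]
Free blocks: [5 14] total_free=19 largest=14 -> 100*(19-14)/19 = 500/19 ≈ 26.316 -> rounds to 26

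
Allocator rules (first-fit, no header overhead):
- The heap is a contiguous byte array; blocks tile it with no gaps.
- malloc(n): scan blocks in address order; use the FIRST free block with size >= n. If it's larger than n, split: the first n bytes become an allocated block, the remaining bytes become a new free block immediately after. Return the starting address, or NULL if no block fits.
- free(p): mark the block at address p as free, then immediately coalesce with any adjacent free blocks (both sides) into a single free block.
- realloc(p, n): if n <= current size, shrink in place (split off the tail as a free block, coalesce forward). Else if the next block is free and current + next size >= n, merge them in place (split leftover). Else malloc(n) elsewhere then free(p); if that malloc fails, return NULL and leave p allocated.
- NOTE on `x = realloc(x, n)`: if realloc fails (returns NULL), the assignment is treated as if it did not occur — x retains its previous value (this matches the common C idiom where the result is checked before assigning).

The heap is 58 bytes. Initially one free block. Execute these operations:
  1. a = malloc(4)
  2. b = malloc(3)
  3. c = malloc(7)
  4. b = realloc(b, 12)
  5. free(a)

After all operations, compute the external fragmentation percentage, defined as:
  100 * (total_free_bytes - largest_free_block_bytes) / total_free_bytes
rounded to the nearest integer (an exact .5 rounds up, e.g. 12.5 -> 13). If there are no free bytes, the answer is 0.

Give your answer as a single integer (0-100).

Op 1: a = malloc(4) -> a = 0; heap: [0-3 ALLOC][4-57 FREE]
Op 2: b = malloc(3) -> b = 4; heap: [0-3 ALLOC][4-6 ALLOC][7-57 FREE]
Op 3: c = malloc(7) -> c = 7; heap: [0-3 ALLOC][4-6 ALLOC][7-13 ALLOC][14-57 FREE]
Op 4: b = realloc(b, 12) -> b = 14; heap: [0-3 ALLOC][4-6 FREE][7-13 ALLOC][14-25 ALLOC][26-57 FREE]
Op 5: free(a) -> (freed a); heap: [0-6 FREE][7-13 ALLOC][14-25 ALLOC][26-57 FREE]
Free blocks: [7 32] total_free=39 largest=32 -> 100*(39-32)/39 = 700/39 ≈ 17.949 -> rounds to 18

Answer: 18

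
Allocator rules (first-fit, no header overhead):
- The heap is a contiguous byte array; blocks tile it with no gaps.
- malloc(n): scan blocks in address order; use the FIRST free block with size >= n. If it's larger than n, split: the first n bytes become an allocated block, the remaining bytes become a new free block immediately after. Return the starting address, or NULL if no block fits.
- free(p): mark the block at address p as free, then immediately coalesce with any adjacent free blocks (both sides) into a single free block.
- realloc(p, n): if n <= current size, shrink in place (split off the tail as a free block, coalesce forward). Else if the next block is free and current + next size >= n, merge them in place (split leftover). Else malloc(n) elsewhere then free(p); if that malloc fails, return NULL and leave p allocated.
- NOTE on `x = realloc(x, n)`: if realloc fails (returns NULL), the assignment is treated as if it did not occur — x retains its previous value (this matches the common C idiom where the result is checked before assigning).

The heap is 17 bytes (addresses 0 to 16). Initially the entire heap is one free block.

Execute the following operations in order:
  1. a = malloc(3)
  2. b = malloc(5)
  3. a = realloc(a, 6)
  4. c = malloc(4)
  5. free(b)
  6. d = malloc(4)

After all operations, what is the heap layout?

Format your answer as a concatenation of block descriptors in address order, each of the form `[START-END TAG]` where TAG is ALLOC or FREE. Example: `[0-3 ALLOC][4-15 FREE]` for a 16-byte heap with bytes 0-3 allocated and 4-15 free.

Answer: [0-3 ALLOC][4-7 FREE][8-13 ALLOC][14-16 FREE]

Derivation:
Op 1: a = malloc(3) -> a = 0; heap: [0-2 ALLOC][3-16 FREE]
Op 2: b = malloc(5) -> b = 3; heap: [0-2 ALLOC][3-7 ALLOC][8-16 FREE]
Op 3: a = realloc(a, 6) -> a = 8; heap: [0-2 FREE][3-7 ALLOC][8-13 ALLOC][14-16 FREE]
Op 4: c = malloc(4) -> c = NULL; heap: [0-2 FREE][3-7 ALLOC][8-13 ALLOC][14-16 FREE]
Op 5: free(b) -> (freed b); heap: [0-7 FREE][8-13 ALLOC][14-16 FREE]
Op 6: d = malloc(4) -> d = 0; heap: [0-3 ALLOC][4-7 FREE][8-13 ALLOC][14-16 FREE]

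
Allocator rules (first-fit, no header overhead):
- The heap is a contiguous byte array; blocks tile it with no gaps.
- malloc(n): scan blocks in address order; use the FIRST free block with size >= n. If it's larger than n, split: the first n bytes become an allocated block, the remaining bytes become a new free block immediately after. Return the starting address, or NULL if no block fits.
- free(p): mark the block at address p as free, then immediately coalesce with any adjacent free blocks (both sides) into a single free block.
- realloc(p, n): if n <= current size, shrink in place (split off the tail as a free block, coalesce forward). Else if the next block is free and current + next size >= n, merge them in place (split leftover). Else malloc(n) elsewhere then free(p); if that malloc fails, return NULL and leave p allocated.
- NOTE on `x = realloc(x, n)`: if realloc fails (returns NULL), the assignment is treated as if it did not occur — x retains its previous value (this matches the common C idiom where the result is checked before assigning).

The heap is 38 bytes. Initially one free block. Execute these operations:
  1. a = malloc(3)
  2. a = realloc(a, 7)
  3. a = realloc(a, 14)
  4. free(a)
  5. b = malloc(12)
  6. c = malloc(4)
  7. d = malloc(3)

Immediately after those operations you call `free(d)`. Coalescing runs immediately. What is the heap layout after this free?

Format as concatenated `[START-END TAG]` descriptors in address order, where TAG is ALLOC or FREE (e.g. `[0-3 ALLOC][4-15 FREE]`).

Answer: [0-11 ALLOC][12-15 ALLOC][16-37 FREE]

Derivation:
Op 1: a = malloc(3) -> a = 0; heap: [0-2 ALLOC][3-37 FREE]
Op 2: a = realloc(a, 7) -> a = 0; heap: [0-6 ALLOC][7-37 FREE]
Op 3: a = realloc(a, 14) -> a = 0; heap: [0-13 ALLOC][14-37 FREE]
Op 4: free(a) -> (freed a); heap: [0-37 FREE]
Op 5: b = malloc(12) -> b = 0; heap: [0-11 ALLOC][12-37 FREE]
Op 6: c = malloc(4) -> c = 12; heap: [0-11 ALLOC][12-15 ALLOC][16-37 FREE]
Op 7: d = malloc(3) -> d = 16; heap: [0-11 ALLOC][12-15 ALLOC][16-18 ALLOC][19-37 FREE]
free(d): d = 16 -> block [16-18 ALLOC]; mark free, coalesce with adjacent free neighbors -> [0-11 ALLOC][12-15 ALLOC][16-37 FREE]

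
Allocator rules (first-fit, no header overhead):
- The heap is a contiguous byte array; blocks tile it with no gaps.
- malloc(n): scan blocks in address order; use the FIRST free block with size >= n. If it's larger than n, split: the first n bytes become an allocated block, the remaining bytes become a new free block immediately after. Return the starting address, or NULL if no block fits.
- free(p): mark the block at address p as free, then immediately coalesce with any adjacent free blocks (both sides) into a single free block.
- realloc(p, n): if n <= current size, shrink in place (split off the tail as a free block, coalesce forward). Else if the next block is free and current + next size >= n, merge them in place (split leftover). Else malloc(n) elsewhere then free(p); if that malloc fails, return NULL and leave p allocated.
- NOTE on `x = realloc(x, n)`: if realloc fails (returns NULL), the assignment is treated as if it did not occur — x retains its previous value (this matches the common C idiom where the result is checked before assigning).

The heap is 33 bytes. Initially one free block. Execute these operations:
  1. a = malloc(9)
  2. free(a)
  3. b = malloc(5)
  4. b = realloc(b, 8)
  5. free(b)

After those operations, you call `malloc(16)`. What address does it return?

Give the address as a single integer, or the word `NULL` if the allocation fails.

Op 1: a = malloc(9) -> a = 0; heap: [0-8 ALLOC][9-32 FREE]
Op 2: free(a) -> (freed a); heap: [0-32 FREE]
Op 3: b = malloc(5) -> b = 0; heap: [0-4 ALLOC][5-32 FREE]
Op 4: b = realloc(b, 8) -> b = 0; heap: [0-7 ALLOC][8-32 FREE]
Op 5: free(b) -> (freed b); heap: [0-32 FREE]
malloc(16): first-fit scan over [0-32 FREE] -> 0

Answer: 0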